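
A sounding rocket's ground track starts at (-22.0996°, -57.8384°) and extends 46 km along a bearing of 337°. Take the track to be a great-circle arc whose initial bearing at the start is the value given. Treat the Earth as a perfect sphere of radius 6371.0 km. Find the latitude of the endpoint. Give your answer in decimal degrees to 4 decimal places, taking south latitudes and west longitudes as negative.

δ = 46/6371 = 0.007220 rad (0.4137°).
Start latitude φ₁ = -0.385711 rad; initial bearing θ = 5.881760 rad.
sin φ₂ = sin φ₁ cos δ + cos φ₁ sin δ cos θ = (-0.376218)(0.999974) + (0.926531)(0.007220)(0.920505) = -0.370050
φ₂ = asin(-0.370050) = -0.379063 rad = -21.7187°.
Δλ = atan2( sin θ sin δ cos φ₁ , cos δ − sin φ₁ sin φ₂ ) = atan2(-0.002614, 0.860755) = -0.003037 rad = -0.1740°.
λ₂ = -57.8384° + -0.1740° = -58.0124°.

latitude -21.7187°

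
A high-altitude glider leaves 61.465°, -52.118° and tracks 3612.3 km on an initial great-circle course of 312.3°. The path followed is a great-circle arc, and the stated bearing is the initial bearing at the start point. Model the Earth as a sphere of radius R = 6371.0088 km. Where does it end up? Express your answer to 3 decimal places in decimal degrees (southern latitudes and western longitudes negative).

latitude 66.026°, longitude -129.988°

The arc subtends δ = 3612.3/6371.0088 = 0.566990 rad at the centre.
Start latitude φ₁ = 1.072767 rad; initial bearing θ = 5.450663 rad.
Destination latitude: φ₂ = arcsin( sin φ₁ cos δ + cos φ₁ sin δ cos θ ) = arcsin(0.913729) = 66.026°.
Δλ = atan2( sin θ sin δ cos φ₁ , cos δ − sin φ₁ sin φ₂ ) = atan2(-0.189766, 0.040787) = -1.359081 rad = -77.870°.
Hence λ₂ = -52.118° + -77.870° = -129.988°.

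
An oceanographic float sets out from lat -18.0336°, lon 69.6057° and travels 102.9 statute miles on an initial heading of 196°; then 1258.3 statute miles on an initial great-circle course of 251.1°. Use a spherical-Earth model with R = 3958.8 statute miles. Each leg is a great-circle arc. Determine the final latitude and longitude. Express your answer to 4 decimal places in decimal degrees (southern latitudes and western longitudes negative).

latitude -24.3293°, longitude 50.2356°

Apply the spherical direct solution leg by leg, carrying full precision between legs.
Leg 1: from (-18.0336°, 69.6057°), δ = 102.9/3958.8 = 0.025993 rad, θ = 196° → φ = -19.4647°, λ = 69.1704°.
Leg 2: from (-19.4647°, 69.1704°), δ = 1258.3/3958.8 = 0.317849 rad, θ = 251.1° → φ = -24.3293°, λ = 50.2356°.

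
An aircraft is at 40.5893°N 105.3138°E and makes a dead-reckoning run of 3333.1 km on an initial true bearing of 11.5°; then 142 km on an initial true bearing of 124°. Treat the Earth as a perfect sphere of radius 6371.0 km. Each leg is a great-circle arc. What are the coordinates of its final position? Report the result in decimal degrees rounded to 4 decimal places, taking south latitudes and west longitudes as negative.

Apply the spherical direct solution leg by leg, carrying full precision between legs.
Leg 1: from (40.5893°, 105.3138°), δ = 3333.1/6371 = 0.523167 rad, θ = 11.5° → φ = 69.2929°, λ = 121.6760°.
Leg 2: from (69.2929°, 121.6760°), δ = 142/6371 = 0.022288 rad, θ = 124° → φ = 68.5538°, λ = 124.5726°.

latitude 68.5538°, longitude 124.5726°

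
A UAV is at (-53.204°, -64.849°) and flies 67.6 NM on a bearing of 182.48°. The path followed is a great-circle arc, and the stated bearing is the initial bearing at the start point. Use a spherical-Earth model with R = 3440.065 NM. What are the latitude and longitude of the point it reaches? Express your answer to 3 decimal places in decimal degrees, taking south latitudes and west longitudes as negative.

Central angle δ = d/R = 0.019651 rad.
Converting: φ₁ = -0.928585 rad, θ = 3.184877 rad.
Destination latitude: φ₂ = arcsin( sin φ₁ cos δ + cos φ₁ sin δ cos θ ) = arcsin(-0.812377) = -54.329°.
Δλ = atan2( sin θ sin δ cos φ₁ , cos δ − sin φ₁ sin φ₂ ) = atan2(-0.000509, 0.349277) = -0.001458 rad = -0.084°.
λ₂ = -64.849° + -0.084° = -64.933°.

latitude -54.329°, longitude -64.933°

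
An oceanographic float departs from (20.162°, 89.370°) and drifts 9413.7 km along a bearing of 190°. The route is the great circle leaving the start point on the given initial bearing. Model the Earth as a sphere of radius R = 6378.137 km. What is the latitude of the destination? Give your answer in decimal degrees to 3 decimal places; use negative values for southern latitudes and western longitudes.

latitude -62.580°

Angular distance δ = d/R = 9413.7 / 6378.137 = 1.475933 rad.
With φ₁ = 20.162° = 0.351893 rad and θ = 190° = 3.316126 rad:
sin φ₂ = sin φ₁ cos δ + cos φ₁ sin δ cos θ = (0.344676)(0.094722) + (0.938722)(0.995504)(-0.984808) = -0.887656
φ₂ = asin(-0.887656) = -1.092229 rad = -62.580°.
Δλ = atan2( sin θ sin δ cos φ₁ , cos δ − sin φ₁ sin φ₂ ) = atan2(-0.162274, 0.400675) = -0.384812 rad = -22.048°.
Hence λ₂ = 89.370° + -22.048° = 67.322°.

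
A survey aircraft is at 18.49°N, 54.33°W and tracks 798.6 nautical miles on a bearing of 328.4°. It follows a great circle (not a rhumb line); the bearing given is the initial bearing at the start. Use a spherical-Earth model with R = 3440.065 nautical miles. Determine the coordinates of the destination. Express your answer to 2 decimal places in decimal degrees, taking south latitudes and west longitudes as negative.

latitude 29.63°, longitude -62.30°

Central angle δ = d/R = 0.232147 rad.
Converting: φ₁ = 0.322711 rad, θ = 5.731661 rad.
Applying the spherical law of cosines for sides, sin φ₂ = sin φ₁ cos δ + cos φ₁ sin δ cos θ = 0.494471, so φ₂ = 29.63°.
Then Δλ = atan2(-0.114329, 0.816359) = -0.139143 rad, from sin θ sin δ cos φ₁ over cos δ − sin φ₁ sin φ₂.
λ₂ = λ₁ + Δλ = -62.30°.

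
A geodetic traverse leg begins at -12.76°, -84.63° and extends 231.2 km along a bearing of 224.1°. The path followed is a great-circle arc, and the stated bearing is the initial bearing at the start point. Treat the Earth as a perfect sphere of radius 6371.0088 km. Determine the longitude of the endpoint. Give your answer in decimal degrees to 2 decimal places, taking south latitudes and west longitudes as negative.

longitude -86.12°

Angular distance δ = d/R = 231.2 / 6371.0088 = 0.036289 rad.
Start latitude φ₁ = -0.222704 rad; initial bearing θ = 3.911283 rad.
sin φ₂ = sin φ₁ cos δ + cos φ₁ sin δ cos θ = (-0.220868)(0.999342) + (0.975304)(0.036281)(-0.718126) = -0.246133
φ₂ = asin(-0.246133) = -0.248689 rad = -14.25°.
Δλ = atan2( sin θ sin δ cos φ₁ , cos δ − sin φ₁ sin φ₂ ) = atan2(-0.024625, 0.944979) = -0.026053 rad = -1.49°.
λ₂ = λ₁ + Δλ = -86.12°.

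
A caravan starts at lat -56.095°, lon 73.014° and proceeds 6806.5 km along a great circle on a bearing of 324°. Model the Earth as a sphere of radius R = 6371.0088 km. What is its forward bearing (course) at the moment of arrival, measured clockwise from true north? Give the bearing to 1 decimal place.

final bearing 340.9°

δ = 6806.5/6371.0088 = 1.068355 rad (61.2122°).
With φ₁ = -56.095° = -0.979042 rad and θ = 324° = 5.654867 rad:
Destination latitude: φ₂ = arcsin( sin φ₁ cos δ + cos φ₁ sin δ cos θ ) = arcsin(-0.004173) = -0.239°.
Δλ = atan2( sin θ sin δ cos φ₁ , cos δ − sin φ₁ sin φ₂ ) = atan2(-0.287354, 0.478103) = -0.541177 rad = -31.007°.
Hence λ₂ = 73.014° + -31.007° = 42.007°.
The forward bearing on arrival equals the back-azimuth from the destination plus 180°.
Back-azimuth from P₂ (-0.2°, 42.0°) to P₁ (-56.1°, 73.0°), with Δλ' = λ₁ − λ₂ = 31.0°: atan2( sin Δλ' cos φ₁ , cos φ₂ sin φ₁ − sin φ₂ cos φ₁ cos Δλ' ) = 160.9°.
Final bearing = (160.9° + 180°) mod 360° = 340.9°.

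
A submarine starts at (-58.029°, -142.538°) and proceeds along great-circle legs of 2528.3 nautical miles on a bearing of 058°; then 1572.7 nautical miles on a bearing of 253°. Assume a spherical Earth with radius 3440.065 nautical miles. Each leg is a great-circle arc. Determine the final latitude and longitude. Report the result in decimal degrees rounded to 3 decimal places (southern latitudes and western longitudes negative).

latitude -30.777°, longitude -132.644°

Apply the spherical direct solution leg by leg, carrying full precision between legs.
Leg 1: from (-58.029°, -142.538°), δ = 2528.3/3440.065 = 0.734957 rad, θ = 58° → φ = -26.179°, λ = -103.217°.
Leg 2: from (-26.179°, -103.217°), δ = 1572.7/3440.065 = 0.457172 rad, θ = 253° → φ = -30.777°, λ = -132.644°.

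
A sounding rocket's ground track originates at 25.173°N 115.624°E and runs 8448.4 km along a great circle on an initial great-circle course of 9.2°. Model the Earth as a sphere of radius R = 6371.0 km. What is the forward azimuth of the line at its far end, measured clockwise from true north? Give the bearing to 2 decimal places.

δ = 8448.4/6371 = 1.326071 rad (75.9783°).
Start latitude φ₁ = 0.439352 rad; initial bearing θ = 0.160570 rad.
Destination latitude: φ₂ = arcsin( sin φ₁ cos δ + cos φ₁ sin δ cos θ ) = arcsin(0.969825) = 75.889°.
For the longitude increment, Δλ = atan2( sin θ sin δ cos φ₁, cos δ − sin φ₁ sin φ₂ ) = atan2(0.140385, -0.170228) = 140.488°.
λ₂ = 115.624° + 140.488° = 256.112°, normalized to (−180°, 180°] → -103.888°.
The forward bearing on arrival equals the back-azimuth from the destination plus 180°.
Back-azimuth from P₂ (75.89°, -103.89°) to P₁ (25.17°, 115.62°), with Δλ' = λ₁ − λ₂ = 219.51°: atan2( sin Δλ' cos φ₁ , cos φ₂ sin φ₁ − sin φ₂ cos φ₁ cos Δλ' ) = 323.59°.
Final bearing = (323.59° + 180°) mod 360° = 143.59°.

final bearing 143.59°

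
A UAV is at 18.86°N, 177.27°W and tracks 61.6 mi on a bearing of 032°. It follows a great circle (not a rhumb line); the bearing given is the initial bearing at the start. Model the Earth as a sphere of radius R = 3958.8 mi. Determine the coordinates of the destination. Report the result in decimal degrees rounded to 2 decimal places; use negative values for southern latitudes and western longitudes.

Angular distance δ = d/R = 61.6 / 3958.8 = 0.015560 rad.
Start latitude φ₁ = 0.329169 rad; initial bearing θ = 0.558505 rad.
sin φ₂ = sin φ₁ cos δ + cos φ₁ sin δ cos θ = (0.323257)(0.999879) + (0.946311)(0.015560)(0.848048) = 0.335705
φ₂ = asin(0.335705) = 0.342353 rad = 19.62°.
Δλ = atan2( sin θ sin δ cos φ₁ , cos δ − sin φ₁ sin φ₂ ) = atan2(0.007803, 0.891360) = 0.008753 rad = 0.50°.
λ₂ = λ₁ + Δλ = -176.77°.

latitude 19.62°, longitude -176.77°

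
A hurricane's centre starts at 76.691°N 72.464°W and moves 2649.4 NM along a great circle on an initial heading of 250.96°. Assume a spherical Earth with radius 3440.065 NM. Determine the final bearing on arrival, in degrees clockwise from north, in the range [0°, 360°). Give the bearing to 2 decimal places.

The arc subtends δ = 2649.4/3440.065 = 0.770160 rad at the centre.
With φ₁ = 76.691° = 1.338510 rad and θ = 250.96° = 4.380078 rad:
Applying the spherical law of cosines for sides, sin φ₂ = sin φ₁ cos δ + cos φ₁ sin δ cos θ = 0.646234, so φ₂ = 40.258°.
For the longitude increment, Δλ = atan2( sin θ sin δ cos φ₁, cos δ − sin φ₁ sin φ₂ ) = atan2(-0.151510, 0.088922) = -59.591°.
λ₂ = λ₁ + Δλ = -132.055°.
The forward bearing on arrival equals the back-azimuth from the destination plus 180°.
Back-azimuth from P₂ (40.26°, -132.06°) to P₁ (76.69°, -72.46°), with Δλ' = λ₁ − λ₂ = 59.59°: atan2( sin Δλ' cos φ₁ , cos φ₂ sin φ₁ − sin φ₂ cos φ₁ cos Δλ' ) = 16.57°.
Final bearing = (16.57° + 180°) mod 360° = 196.57°.

final bearing 196.57°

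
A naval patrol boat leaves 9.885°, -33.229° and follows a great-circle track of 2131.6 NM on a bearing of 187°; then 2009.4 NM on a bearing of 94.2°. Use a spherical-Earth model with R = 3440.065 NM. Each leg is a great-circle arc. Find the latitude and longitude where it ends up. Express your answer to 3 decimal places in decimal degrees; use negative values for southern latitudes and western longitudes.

Apply the spherical direct solution leg by leg, carrying full precision between legs.
Leg 1: from (9.885°, -33.229°), δ = 2131.6/3440.065 = 0.619639 rad, θ = 187° → φ = -25.347°, λ = -37.721°.
Leg 2: from (-25.347°, -37.721°), δ = 2009.4/3440.065 = 0.584117 rad, θ = 94.2° → φ = -23.180°, λ = -0.974°.

latitude -23.180°, longitude -0.974°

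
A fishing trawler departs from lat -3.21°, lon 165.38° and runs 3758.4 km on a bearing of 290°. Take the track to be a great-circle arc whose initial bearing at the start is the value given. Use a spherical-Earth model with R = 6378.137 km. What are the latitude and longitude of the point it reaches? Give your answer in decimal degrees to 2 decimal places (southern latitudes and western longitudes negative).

latitude 8.23°, longitude 133.53°

The arc subtends δ = 3758.4/6378.137 = 0.589263 rad at the centre.
Converting: φ₁ = -0.056025 rad, θ = 5.061455 rad.
Destination latitude: φ₂ = arcsin( sin φ₁ cos δ + cos φ₁ sin δ cos θ ) = arcsin(0.143227) = 8.23°.
For the longitude increment, Δλ = atan2( sin θ sin δ cos φ₁, cos δ − sin φ₁ sin φ₂ ) = atan2(-0.521413, 0.839371) = -31.85°.
λ₂ = 165.38° + -31.85° = 133.53°.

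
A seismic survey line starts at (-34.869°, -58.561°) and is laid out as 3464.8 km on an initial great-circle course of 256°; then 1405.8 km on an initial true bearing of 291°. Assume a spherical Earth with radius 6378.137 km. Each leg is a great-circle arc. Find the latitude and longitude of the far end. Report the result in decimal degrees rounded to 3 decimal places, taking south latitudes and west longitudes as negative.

latitude -30.966°, longitude -110.817°

Apply the spherical direct solution leg by leg, carrying full precision between legs.
Leg 1: from (-34.869°, -58.561°), δ = 3464.8/6378.137 = 0.543231 rad, θ = 256° → φ = -36.299°, λ = -97.047°.
Leg 2: from (-36.299°, -97.047°), δ = 1405.8/6378.137 = 0.220409 rad, θ = 291° → φ = -30.966°, λ = -110.817°.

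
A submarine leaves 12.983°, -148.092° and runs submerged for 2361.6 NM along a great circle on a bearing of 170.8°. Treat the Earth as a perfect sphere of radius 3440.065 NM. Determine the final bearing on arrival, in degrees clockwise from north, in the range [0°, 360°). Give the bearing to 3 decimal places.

final bearing 170.031°

Angular distance δ = d/R = 2361.6 / 3440.065 = 0.686499 rad.
Converting: φ₁ = 0.226596 rad, θ = 2.981022 rad.
sin φ₂ = sin φ₁ cos δ + cos φ₁ sin δ cos θ = (0.224662)(0.773470) + (0.974437)(0.633833)(-0.987136) = -0.435916
φ₂ = asin(-0.435916) = -0.451056 rad = -25.844°.
Δλ = atan2( sin θ sin δ cos φ₁ , cos δ − sin φ₁ sin φ₂ ) = atan2(0.098747, 0.871404) = 0.112839 rad = 6.465°.
λ₂ = -148.092° + 6.465° = -141.627°.
The forward bearing on arrival equals the back-azimuth from the destination plus 180°.
Back-azimuth from P₂ (-25.844°, -141.627°) to P₁ (12.983°, -148.092°), with Δλ' = λ₁ − λ₂ = -6.465°: atan2( sin Δλ' cos φ₁ , cos φ₂ sin φ₁ − sin φ₂ cos φ₁ cos Δλ' ) = 350.031°.
Final bearing = (350.031° + 180°) mod 360° = 170.031°.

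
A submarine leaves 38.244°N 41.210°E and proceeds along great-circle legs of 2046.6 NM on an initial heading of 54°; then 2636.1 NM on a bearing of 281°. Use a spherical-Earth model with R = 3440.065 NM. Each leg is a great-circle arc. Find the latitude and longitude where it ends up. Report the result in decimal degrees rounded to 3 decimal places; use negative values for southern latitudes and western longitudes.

Apply the spherical direct solution leg by leg, carrying full precision between legs.
Leg 1: from (38.244°, 41.210°), δ = 2046.6/3440.065 = 0.594931 rad, θ = 54° → φ = 50.478°, λ = 86.649°.
Leg 2: from (50.478°, 86.649°), δ = 2636.1/3440.065 = 0.766294 rad, θ = 281° → φ = 39.790°, λ = 24.285°.

latitude 39.790°, longitude 24.285°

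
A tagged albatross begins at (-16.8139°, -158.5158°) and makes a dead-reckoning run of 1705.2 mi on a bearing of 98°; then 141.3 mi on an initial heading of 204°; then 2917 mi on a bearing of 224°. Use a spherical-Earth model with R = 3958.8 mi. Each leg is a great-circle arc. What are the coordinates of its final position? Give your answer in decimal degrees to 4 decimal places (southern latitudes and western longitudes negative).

Apply the spherical direct solution leg by leg, carrying full precision between legs.
Leg 1: from (-16.8139°, -158.5158°), δ = 1705.2/3958.8 = 0.430737 rad, θ = 98° → φ = -18.5703°, λ = -132.6549°.
Leg 2: from (-18.5703°, -132.6549°), δ = 141.3/3958.8 = 0.035693 rad, θ = 204° → φ = -20.4364°, λ = -133.5424°.
Leg 3: from (-20.4364°, -133.5424°), δ = 2917/3958.8 = 0.736839 rad, θ = 224° → φ = -45.3596°, λ = -175.1713°.

latitude -45.3596°, longitude -175.1713°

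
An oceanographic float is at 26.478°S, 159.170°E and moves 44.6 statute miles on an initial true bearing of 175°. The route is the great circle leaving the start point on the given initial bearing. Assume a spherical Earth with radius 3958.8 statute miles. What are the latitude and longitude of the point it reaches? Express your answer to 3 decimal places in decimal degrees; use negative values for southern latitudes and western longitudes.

latitude -27.121°, longitude 159.233°

Angular distance δ = d/R = 44.6 / 3958.8 = 0.011266 rad.
Converting: φ₁ = -0.462128 rad, θ = 3.054326 rad.
Applying the spherical law of cosines for sides, sin φ₂ = sin φ₁ cos δ + cos φ₁ sin δ cos θ = -0.455872, so φ₂ = -27.121°.
For the longitude increment, Δλ = atan2( sin θ sin δ cos φ₁, cos δ − sin φ₁ sin φ₂ ) = atan2(0.000879, 0.796684) = 0.063°.
λ₂ = 159.170° + 0.063° = 159.233°.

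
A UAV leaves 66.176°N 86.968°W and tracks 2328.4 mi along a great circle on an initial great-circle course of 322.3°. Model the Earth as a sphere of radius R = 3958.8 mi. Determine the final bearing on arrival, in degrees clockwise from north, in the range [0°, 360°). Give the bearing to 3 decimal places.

δ = 2328.4/3958.8 = 0.588158 rad (33.6990°).
Start latitude φ₁ = 1.154989 rad; initial bearing θ = 5.625196 rad.
sin φ₂ = sin φ₁ cos δ + cos φ₁ sin δ cos θ = (0.914791)(0.831964) + (0.403929)(0.554830)(0.791224) = 0.938395
φ₂ = asin(0.938395) = 1.217956 rad = 69.784°.
Δλ = atan2( sin θ sin δ cos φ₁ , cos δ − sin φ₁ sin φ₂ ) = atan2(-0.137050, -0.026471) = -1.761595 rad = -100.932°.
λ₂ = -86.968° + -100.932° = -187.900°, normalized to (−180°, 180°] → 172.100°.
The forward bearing on arrival equals the back-azimuth from the destination plus 180°.
Back-azimuth from P₂ (69.784°, 172.100°) to P₁ (66.176°, -86.968°), with Δλ' = λ₁ − λ₂ = -259.068°: atan2( sin Δλ' cos φ₁ , cos φ₂ sin φ₁ − sin φ₂ cos φ₁ cos Δλ' ) = 45.628°.
Final bearing = (45.628° + 180°) mod 360° = 225.628°.

final bearing 225.628°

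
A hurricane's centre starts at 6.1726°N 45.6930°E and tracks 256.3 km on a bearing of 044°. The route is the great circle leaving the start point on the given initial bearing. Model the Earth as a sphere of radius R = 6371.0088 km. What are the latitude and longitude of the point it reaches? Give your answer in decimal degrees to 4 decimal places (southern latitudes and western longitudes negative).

latitude 7.8280°, longitude 47.3090°

δ = 256.3/6371.0088 = 0.040229 rad (2.3050°).
With φ₁ = 6.1726° = 0.107732 rad and θ = 44° = 0.767945 rad:
Applying the spherical law of cosines for sides, sin φ₂ = sin φ₁ cos δ + cos φ₁ sin δ cos θ = 0.136200, so φ₂ = 7.8280°.
Then Δλ = atan2(0.027776, 0.984546) = 0.028204 rad, from sin θ sin δ cos φ₁ over cos δ − sin φ₁ sin φ₂.
λ₂ = 45.6930° + 1.6160° = 47.3090°.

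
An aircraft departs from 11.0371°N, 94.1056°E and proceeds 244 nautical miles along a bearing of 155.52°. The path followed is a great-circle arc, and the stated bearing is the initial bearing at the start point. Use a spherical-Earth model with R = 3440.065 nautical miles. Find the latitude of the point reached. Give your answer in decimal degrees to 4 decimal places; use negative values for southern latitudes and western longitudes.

latitude 7.3343°

δ = 244/3440.065 = 0.070929 rad (4.0639°).
Converting: φ₁ = 0.192634 rad, θ = 2.714336 rad.
Applying the spherical law of cosines for sides, sin φ₂ = sin φ₁ cos δ + cos φ₁ sin δ cos θ = 0.127658, so φ₂ = 7.3343°.
Then Δλ = atan2(0.028823, 0.973046) = 0.029613 rad, from sin θ sin δ cos φ₁ over cos δ − sin φ₁ sin φ₂.
λ₂ = 94.1056° + 1.6967° = 95.8023°.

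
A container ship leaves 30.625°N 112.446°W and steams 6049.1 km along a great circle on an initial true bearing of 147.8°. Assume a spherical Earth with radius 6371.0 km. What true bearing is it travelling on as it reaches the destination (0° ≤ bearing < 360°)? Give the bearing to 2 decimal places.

δ = 6049.1/6371 = 0.949474 rad (54.4009°).
Converting: φ₁ = 0.534507 rad, θ = 2.579597 rad.
Destination latitude: φ₂ = arcsin( sin φ₁ cos δ + cos φ₁ sin δ cos θ ) = arcsin(-0.295542) = -17.190°.
Then Δλ = atan2(0.372852, 0.732665) = 0.470741 rad, from sin θ sin δ cos φ₁ over cos δ − sin φ₁ sin φ₂.
Hence λ₂ = -112.446° + 26.971° = -85.475°.
The forward bearing on arrival equals the back-azimuth from the destination plus 180°.
Back-azimuth from P₂ (-17.19°, -85.47°) to P₁ (30.62°, -112.45°), with Δλ' = λ₁ − λ₂ = -26.97°: atan2( sin Δλ' cos φ₁ , cos φ₂ sin φ₁ − sin φ₂ cos φ₁ cos Δλ' ) = 331.32°.
Final bearing = (331.32° + 180°) mod 360° = 151.32°.

final bearing 151.32°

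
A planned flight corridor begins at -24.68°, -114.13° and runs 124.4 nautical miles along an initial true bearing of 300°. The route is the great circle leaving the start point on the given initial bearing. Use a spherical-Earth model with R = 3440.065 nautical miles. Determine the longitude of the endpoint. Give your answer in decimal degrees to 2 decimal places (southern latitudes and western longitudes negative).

longitude -116.09°

The arc subtends δ = 124.4/3440.065 = 0.036162 rad at the centre.
With φ₁ = -24.68° = -0.430747 rad and θ = 300° = 5.235988 rad:
sin φ₂ = sin φ₁ cos δ + cos φ₁ sin δ cos θ = (-0.417550)(0.999346) + (0.908654)(0.036154)(0.500000) = -0.400851
φ₂ = asin(-0.400851) = -0.412446 rad = -23.63°.
Then Δλ = atan2(-0.028450, 0.831971) = -0.034183 rad, from sin θ sin δ cos φ₁ over cos δ − sin φ₁ sin φ₂.
λ₂ = λ₁ + Δλ = -116.09°.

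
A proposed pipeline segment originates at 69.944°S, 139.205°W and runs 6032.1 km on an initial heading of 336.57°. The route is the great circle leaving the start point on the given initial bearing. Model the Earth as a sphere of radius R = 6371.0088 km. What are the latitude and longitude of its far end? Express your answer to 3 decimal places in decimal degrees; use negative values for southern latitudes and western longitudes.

latitude -17.067°, longitude -158.933°

Central angle δ = d/R = 0.946805 rad.
Converting: φ₁ = -1.220753 rad, θ = 5.874255 rad.
Applying the spherical law of cosines for sides, sin φ₂ = sin φ₁ cos δ + cos φ₁ sin δ cos θ = -0.293483, so φ₂ = -17.067°.
For the longitude increment, Δλ = atan2( sin θ sin δ cos φ₁, cos δ − sin φ₁ sin φ₂ ) = atan2(-0.110665, 0.308594) = -19.728°.
λ₂ = -139.205° + -19.728° = -158.933°.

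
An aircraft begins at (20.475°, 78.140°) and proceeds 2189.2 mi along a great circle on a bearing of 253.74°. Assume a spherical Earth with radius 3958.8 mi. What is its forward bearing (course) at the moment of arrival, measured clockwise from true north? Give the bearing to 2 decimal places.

final bearing 245.65°

The arc subtends δ = 2189.2/3958.8 = 0.552996 rad at the centre.
Start latitude φ₁ = 0.357356 rad; initial bearing θ = 4.428598 rad.
sin φ₂ = sin φ₁ cos δ + cos φ₁ sin δ cos θ = (0.349799)(0.850955) + (0.936825)(0.525239)(-0.279997) = 0.159889
φ₂ = asin(0.159889) = 0.160578 rad = 9.200°.
Δλ = atan2( sin θ sin δ cos φ₁ , cos δ − sin φ₁ sin φ₂ ) = atan2(-0.472375, 0.795026) = -0.536117 rad = -30.717°.
λ₂ = 78.140° + -30.717° = 47.423°.
The forward bearing on arrival equals the back-azimuth from the destination plus 180°.
Back-azimuth from P₂ (9.20°, 47.42°) to P₁ (20.48°, 78.14°), with Δλ' = λ₁ − λ₂ = 30.72°: atan2( sin Δλ' cos φ₁ , cos φ₂ sin φ₁ − sin φ₂ cos φ₁ cos Δλ' ) = 65.65°.
Final bearing = (65.65° + 180°) mod 360° = 245.65°.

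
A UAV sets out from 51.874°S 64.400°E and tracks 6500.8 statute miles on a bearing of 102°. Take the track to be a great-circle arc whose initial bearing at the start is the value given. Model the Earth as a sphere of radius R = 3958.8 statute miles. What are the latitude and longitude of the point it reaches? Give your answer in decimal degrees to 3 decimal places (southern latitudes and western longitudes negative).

latitude -4.128°, longitude 166.386°

The arc subtends δ = 6500.8/3958.8 = 1.642114 rad at the centre.
Converting: φ₁ = -0.905372 rad, θ = 1.780236 rad.
Destination latitude: φ₂ = arcsin( sin φ₁ cos δ + cos φ₁ sin δ cos θ ) = arcsin(-0.071982) = -4.128°.
For the longitude increment, Δλ = atan2( sin θ sin δ cos φ₁, cos δ − sin φ₁ sin φ₂ ) = atan2(0.602366, -0.127882) = 101.986°.
λ₂ = λ₁ + Δλ = 166.386°.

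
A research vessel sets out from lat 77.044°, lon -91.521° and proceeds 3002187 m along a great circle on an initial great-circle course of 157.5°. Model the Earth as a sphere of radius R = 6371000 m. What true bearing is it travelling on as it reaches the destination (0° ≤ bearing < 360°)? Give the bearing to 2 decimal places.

The arc subtends δ = 3002187/6371000 = 0.471227 rad at the centre.
Converting: φ₁ = 1.344671 rad, θ = 2.748894 rad.
Destination latitude: φ₂ = arcsin( sin φ₁ cos δ + cos φ₁ sin δ cos θ ) = arcsin(0.774293) = 50.741°.
For the longitude increment, Δλ = atan2( sin θ sin δ cos φ₁, cos δ − sin φ₁ sin φ₂ ) = atan2(0.038951, 0.136430) = 15.934°.
λ₂ = -91.521° + 15.934° = -75.587°.
The forward bearing on arrival equals the back-azimuth from the destination plus 180°.
Back-azimuth from P₂ (50.74°, -75.59°) to P₁ (77.04°, -91.52°), with Δλ' = λ₁ − λ₂ = -15.93°: atan2( sin Δλ' cos φ₁ , cos φ₂ sin φ₁ − sin φ₂ cos φ₁ cos Δλ' ) = 352.21°.
Final bearing = (352.21° + 180°) mod 360° = 172.21°.

final bearing 172.21°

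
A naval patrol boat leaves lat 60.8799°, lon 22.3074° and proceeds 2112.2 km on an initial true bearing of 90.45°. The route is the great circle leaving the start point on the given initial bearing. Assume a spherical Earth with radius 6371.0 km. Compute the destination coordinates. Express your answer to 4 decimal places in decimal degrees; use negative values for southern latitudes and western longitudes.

Central angle δ = d/R = 0.331534 rad.
Converting: φ₁ = 1.062555 rad, θ = 1.578650 rad.
sin φ₂ = sin φ₁ cos δ + cos φ₁ sin δ cos θ = (0.873602)(0.945544) + (0.486642)(0.325493)(-0.007854) = 0.824785
φ₂ = asin(0.824785) = 0.969822 rad = 55.5667°.
Then Δλ = atan2(0.158394, 0.225011) = 0.613364 rad, from sin θ sin δ cos φ₁ over cos δ − sin φ₁ sin φ₂.
Hence λ₂ = 22.3074° + 35.1432° = 57.4506°.

latitude 55.5667°, longitude 57.4506°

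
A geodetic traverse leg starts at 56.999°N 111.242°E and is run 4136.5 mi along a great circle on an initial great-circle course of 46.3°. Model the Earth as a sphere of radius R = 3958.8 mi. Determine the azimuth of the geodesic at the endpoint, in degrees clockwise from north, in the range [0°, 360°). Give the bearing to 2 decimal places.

Angular distance δ = d/R = 4136.5 / 3958.8 = 1.044887 rad.
With φ₁ = 56.999° = 0.994820 rad and θ = 46.3° = 0.808087 rad:
Applying the spherical law of cosines for sides, sin φ₂ = sin φ₁ cos δ + cos φ₁ sin δ cos θ = 0.746450, so φ₂ = 48.284°.
For the longitude increment, Δλ = atan2( sin θ sin δ cos φ₁, cos δ − sin φ₁ sin φ₂ ) = atan2(0.340556, -0.124019) = 110.010°.
λ₂ = 111.242° + 110.010° = 221.252°, normalized to (−180°, 180°] → -138.748°.
The forward bearing on arrival equals the back-azimuth from the destination plus 180°.
Back-azimuth from P₂ (48.28°, -138.75°) to P₁ (57.00°, 111.24°), with Δλ' = λ₁ − λ₂ = 249.99°: atan2( sin Δλ' cos φ₁ , cos φ₂ sin φ₁ − sin φ₂ cos φ₁ cos Δλ' ) = 323.72°.
Final bearing = (323.72° + 180°) mod 360° = 143.72°.

final bearing 143.72°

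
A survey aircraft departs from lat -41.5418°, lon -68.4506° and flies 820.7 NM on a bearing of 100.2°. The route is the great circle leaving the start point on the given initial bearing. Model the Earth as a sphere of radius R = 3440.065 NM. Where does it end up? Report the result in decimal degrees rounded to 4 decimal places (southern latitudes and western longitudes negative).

latitude -42.5089°, longitude -50.0595°

δ = 820.7/3440.065 = 0.238571 rad (13.6691°).
Start latitude φ₁ = -0.725041 rad; initial bearing θ = 1.748820 rad.
Destination latitude: φ₂ = arcsin( sin φ₁ cos δ + cos φ₁ sin δ cos θ ) = arcsin(-0.675705) = -42.5089°.
For the longitude increment, Δλ = atan2( sin θ sin δ cos φ₁, cos δ − sin φ₁ sin φ₂ ) = atan2(0.174079, 0.523572) = 18.3911°.
λ₂ = -68.4506° + 18.3911° = -50.0595°.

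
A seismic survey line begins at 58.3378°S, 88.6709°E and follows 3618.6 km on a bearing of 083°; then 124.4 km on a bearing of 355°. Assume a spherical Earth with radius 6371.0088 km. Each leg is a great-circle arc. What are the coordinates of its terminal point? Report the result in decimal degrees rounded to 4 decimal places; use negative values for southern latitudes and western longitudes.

latitude -41.9722°, longitude 135.5165°

Apply the spherical direct solution leg by leg, carrying full precision between legs.
Leg 1: from (-58.3378°, 88.6709°), δ = 3618.6/6371.0088 = 0.567979 rad, θ = 83° → φ = -43.0868°, λ = 135.6477°.
Leg 2: from (-43.0868°, 135.6477°), δ = 124.4/6371.0088 = 0.019526 rad, θ = 355° → φ = -41.9722°, λ = 135.5165°.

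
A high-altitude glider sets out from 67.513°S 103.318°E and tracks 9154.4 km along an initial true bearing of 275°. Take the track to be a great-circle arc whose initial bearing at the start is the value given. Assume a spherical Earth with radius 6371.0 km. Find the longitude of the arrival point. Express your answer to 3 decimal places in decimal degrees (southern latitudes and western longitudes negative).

longitude 20.869°

The arc subtends δ = 9154.4/6371 = 1.436886 rad at the centre.
With φ₁ = -67.513° = -1.178324 rad and θ = 275° = 4.799655 rad:
Applying the spherical law of cosines for sides, sin φ₂ = sin φ₁ cos δ + cos φ₁ sin δ cos θ = -0.090323, so φ₂ = -5.182°.
Δλ = atan2( sin θ sin δ cos φ₁ , cos δ − sin φ₁ sin φ₂ ) = atan2(-0.377607, 0.050055) = -1.439006 rad = -82.449°.
λ₂ = 103.318° + -82.449° = 20.869°.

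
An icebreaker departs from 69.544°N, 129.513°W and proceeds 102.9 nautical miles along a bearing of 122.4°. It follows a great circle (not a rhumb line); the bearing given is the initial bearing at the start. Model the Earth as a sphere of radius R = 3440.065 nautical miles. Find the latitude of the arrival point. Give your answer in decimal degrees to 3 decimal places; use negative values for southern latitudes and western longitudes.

latitude 68.579°

δ = 102.9/3440.065 = 0.029912 rad (1.7138°).
Converting: φ₁ = 1.213772 rad, θ = 2.136283 rad.
sin φ₂ = sin φ₁ cos δ + cos φ₁ sin δ cos θ = (0.936941)(0.999553) + (0.349488)(0.029908)(-0.535827) = 0.930921
φ₂ = asin(0.930921) = 1.196927 rad = 68.579°.
Δλ = atan2( sin θ sin δ cos φ₁ , cos δ − sin φ₁ sin φ₂ ) = atan2(0.008825, 0.127335) = 0.069197 rad = 3.965°.
Hence λ₂ = -129.513° + 3.965° = -125.548°.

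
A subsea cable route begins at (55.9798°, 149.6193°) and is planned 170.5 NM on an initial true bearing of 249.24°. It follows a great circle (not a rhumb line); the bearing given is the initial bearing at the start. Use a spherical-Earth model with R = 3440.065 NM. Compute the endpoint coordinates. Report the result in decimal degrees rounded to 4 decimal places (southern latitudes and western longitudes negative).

The arc subtends δ = 170.5/3440.065 = 0.049563 rad at the centre.
Start latitude φ₁ = 0.977032 rad; initial bearing θ = 4.350059 rad.
Applying the spherical law of cosines for sides, sin φ₂ = sin φ₁ cos δ + cos φ₁ sin δ cos θ = 0.817998, so φ₂ = 54.8849°.
Δλ = atan2( sin θ sin δ cos φ₁ , cos δ − sin φ₁ sin φ₂ ) = atan2(-0.025919, 0.320783) = -0.080623 rad = -4.6194°.
Hence λ₂ = 149.6193° + -4.6194° = 144.9999°.

latitude 54.8849°, longitude 144.9999°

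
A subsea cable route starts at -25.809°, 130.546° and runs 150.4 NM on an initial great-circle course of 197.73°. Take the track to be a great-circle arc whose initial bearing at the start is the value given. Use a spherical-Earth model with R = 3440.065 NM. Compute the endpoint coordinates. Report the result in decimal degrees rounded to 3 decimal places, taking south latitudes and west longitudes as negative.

Central angle δ = d/R = 0.043720 rad.
Converting: φ₁ = -0.450452 rad, θ = 3.451040 rad.
sin φ₂ = sin φ₁ cos δ + cos φ₁ sin δ cos θ = (-0.435373)(0.999044) + (0.900250)(0.043706)(-0.952502) = -0.472434
φ₂ = asin(-0.472434) = -0.492050 rad = -28.192°.
Δλ = atan2( sin θ sin δ cos φ₁ , cos δ − sin φ₁ sin φ₂ ) = atan2(-0.011982, 0.793360) = -0.015102 rad = -0.865°.
λ₂ = 130.546° + -0.865° = 129.681°.

latitude -28.192°, longitude 129.681°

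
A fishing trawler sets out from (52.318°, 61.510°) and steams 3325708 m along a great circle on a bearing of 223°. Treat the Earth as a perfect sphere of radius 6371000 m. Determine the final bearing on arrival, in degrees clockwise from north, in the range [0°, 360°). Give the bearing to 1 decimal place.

The arc subtends δ = 3325708/6371000 = 0.522007 rad at the centre.
Converting: φ₁ = 0.913121 rad, θ = 3.892084 rad.
Destination latitude: φ₂ = arcsin( sin φ₁ cos δ + cos φ₁ sin δ cos θ ) = arcsin(0.463101) = 27.587°.
Then Δλ = atan2(-0.207871, 0.500315) = -0.393779 rad, from sin θ sin δ cos φ₁ over cos δ − sin φ₁ sin φ₂.
λ₂ = λ₁ + Δλ = 38.948°.
The forward bearing on arrival equals the back-azimuth from the destination plus 180°.
Back-azimuth from P₂ (27.6°, 38.9°) to P₁ (52.3°, 61.5°), with Δλ' = λ₁ − λ₂ = 22.6°: atan2( sin Δλ' cos φ₁ , cos φ₂ sin φ₁ − sin φ₂ cos φ₁ cos Δλ' ) = 28.1°.
Final bearing = (28.1° + 180°) mod 360° = 208.1°.

final bearing 208.1°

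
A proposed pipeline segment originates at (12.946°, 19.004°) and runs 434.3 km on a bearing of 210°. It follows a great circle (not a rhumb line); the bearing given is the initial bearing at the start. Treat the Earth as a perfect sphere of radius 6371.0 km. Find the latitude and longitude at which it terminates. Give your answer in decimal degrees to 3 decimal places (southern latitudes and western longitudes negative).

latitude 9.557°, longitude 17.025°

The arc subtends δ = 434.3/6371 = 0.068168 rad at the centre.
Converting: φ₁ = 0.225950 rad, θ = 3.665191 rad.
Applying the spherical law of cosines for sides, sin φ₂ = sin φ₁ cos δ + cos φ₁ sin δ cos θ = 0.166022, so φ₂ = 9.557°.
Δλ = atan2( sin θ sin δ cos φ₁ , cos δ − sin φ₁ sin φ₂ ) = atan2(-0.033192, 0.960483) = -0.034544 rad = -1.979°.
Hence λ₂ = 19.004° + -1.979° = 17.025°.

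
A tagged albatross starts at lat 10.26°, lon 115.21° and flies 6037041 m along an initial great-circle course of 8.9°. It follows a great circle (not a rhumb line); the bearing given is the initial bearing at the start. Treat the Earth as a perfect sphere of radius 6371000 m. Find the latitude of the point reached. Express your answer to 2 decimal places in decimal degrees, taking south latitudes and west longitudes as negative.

latitude 63.30°

Angular distance δ = d/R = 6037041 / 6371000 = 0.947581 rad.
With φ₁ = 10.26° = 0.179071 rad and θ = 8.9° = 0.155334 rad:
sin φ₂ = sin φ₁ cos δ + cos φ₁ sin δ cos θ = (0.178115)(0.583649) + (0.984010)(0.812006)(0.987960) = 0.893358
φ₂ = asin(0.893358) = 1.104765 rad = 63.30°.
Then Δλ = atan2(0.123617, 0.424528) = 0.283352 rad, from sin θ sin δ cos φ₁ over cos δ − sin φ₁ sin φ₂.
Hence λ₂ = 115.21° + 16.23° = 131.44°.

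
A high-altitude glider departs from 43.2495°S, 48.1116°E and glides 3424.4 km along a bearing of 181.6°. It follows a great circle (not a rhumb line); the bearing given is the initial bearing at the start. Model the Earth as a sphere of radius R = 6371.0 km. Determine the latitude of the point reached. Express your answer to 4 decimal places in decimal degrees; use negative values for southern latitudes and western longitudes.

latitude -74.0156°

Central angle δ = d/R = 0.537498 rad.
Start latitude φ₁ = -0.754846 rad; initial bearing θ = 3.169518 rad.
Destination latitude: φ₂ = arcsin( sin φ₁ cos δ + cos φ₁ sin δ cos θ ) = arcsin(-0.961337) = -74.0156°.
Then Δλ = atan2(-0.010413, 0.200307) = -0.051936 rad, from sin θ sin δ cos φ₁ over cos δ − sin φ₁ sin φ₂.
λ₂ = 48.1116° + -2.9757° = 45.1359°.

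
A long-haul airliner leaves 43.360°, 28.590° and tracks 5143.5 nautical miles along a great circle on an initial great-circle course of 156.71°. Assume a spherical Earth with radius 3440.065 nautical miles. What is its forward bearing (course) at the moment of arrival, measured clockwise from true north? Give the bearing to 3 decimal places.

final bearing 158.641°

Central angle δ = d/R = 1.495175 rad.
Start latitude φ₁ = 0.756775 rad; initial bearing θ = 2.735105 rad.
sin φ₂ = sin φ₁ cos δ + cos φ₁ sin δ cos θ = (0.686580)(0.075549) + (0.727054)(0.997142)(-0.918515) = -0.614031
φ₂ = asin(-0.614031) = -0.661158 rad = -37.882°.
Then Δλ = atan2(0.286645, 0.497131) = 0.523035 rad, from sin θ sin δ cos φ₁ over cos δ − sin φ₁ sin φ₂.
Hence λ₂ = 28.590° + 29.968° = 58.558°.
The forward bearing on arrival equals the back-azimuth from the destination plus 180°.
Back-azimuth from P₂ (-37.882°, 58.558°) to P₁ (43.360°, 28.590°), with Δλ' = λ₁ − λ₂ = -29.968°: atan2( sin Δλ' cos φ₁ , cos φ₂ sin φ₁ − sin φ₂ cos φ₁ cos Δλ' ) = 338.641°.
Final bearing = (338.641° + 180°) mod 360° = 158.641°.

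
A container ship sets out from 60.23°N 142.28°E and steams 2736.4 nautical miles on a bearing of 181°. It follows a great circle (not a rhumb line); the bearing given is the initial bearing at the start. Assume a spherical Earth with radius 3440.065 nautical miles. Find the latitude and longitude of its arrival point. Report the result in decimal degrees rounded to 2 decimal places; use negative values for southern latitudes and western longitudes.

The arc subtends δ = 2736.4/3440.065 = 0.795450 rad at the centre.
With φ₁ = 60.23° = 1.051212 rad and θ = 181° = 3.159046 rad:
Applying the spherical law of cosines for sides, sin φ₂ = sin φ₁ cos δ + cos φ₁ sin δ cos θ = 0.253036, so φ₂ = 14.66°.
Then Δλ = atan2(-0.006189, 0.480321) = -0.012884 rad, from sin θ sin δ cos φ₁ over cos δ − sin φ₁ sin φ₂.
λ₂ = λ₁ + Δλ = 141.54°.

latitude 14.66°, longitude 141.54°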